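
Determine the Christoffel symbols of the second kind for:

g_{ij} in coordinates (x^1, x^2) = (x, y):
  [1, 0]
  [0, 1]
Using Γ^k_{ij} = (1/2) g^{km} (∂_i g_{mj} + ∂_j g_{mi} - ∂_m g_{ij}); the metric is diagonal, so only the m = k term contributes.
Every metric component is constant, so all ∂_m g_{ij} = 0 and every Christoffel symbol vanishes.
All Christoffel symbols are zero.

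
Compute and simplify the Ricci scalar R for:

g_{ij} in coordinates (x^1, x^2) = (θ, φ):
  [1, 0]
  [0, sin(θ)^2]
Non-zero Christoffel symbols (Γ^k_{ij} = Γ^k_{ji}):
Γ^θ_{φ φ} = -sin(2*θ)/2
Γ^φ_{θ φ} = 1/tan(θ)
Ricci tensor (R_{ij} = R^k_{ikj}): R_{θθ} = 1, R_{θφ} = 0, R_{φφ} = sin(θ)^2
Inverse metric: g^{θθ} = 1, g^{φφ} = 1/sin(θ)^2
R = g^{ij} R_{ij} = (1)(1) + (1/sin(θ)^2)(sin(θ)^2) = 2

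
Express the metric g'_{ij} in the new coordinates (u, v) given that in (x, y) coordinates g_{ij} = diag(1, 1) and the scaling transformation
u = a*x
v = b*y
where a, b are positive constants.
Invert the transformation: x = u/a, y = v/b
g'_{ij} = (∂x^k/∂x'^i)(∂x^l/∂x'^j) g_{kl}; with g_{kl} = δ_{kl} this is Σ_k (∂x^k/∂x'^i)(∂x^k/∂x'^j).
Jacobian: ∂x/∂u = 1/a, ∂x/∂v = 0, ∂y/∂u = 0, ∂y/∂v = 1/b
g'_{uu} = (1/a)(1/a) + (0)(0) = 1/a^2
g'_{uv} = (1/a)(0) + (0)(1/b) = 0
g'_{vv} = (0)(0) + (1/b)(1/b) = 1/b^2
g'_{ij} = diag(1/a^2, 1/b^2)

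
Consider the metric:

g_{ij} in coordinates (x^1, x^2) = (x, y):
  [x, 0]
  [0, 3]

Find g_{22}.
With x^1 = x, x^2 = y, g_{22} = g_{yy} is the row-2, column-2 entry of the matrix.
g_{22} = 3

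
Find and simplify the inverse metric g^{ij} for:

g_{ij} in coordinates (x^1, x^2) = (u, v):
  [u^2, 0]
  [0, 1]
The metric is diagonal, so g^{ij} is diagonal with entries 1/g_{ii}: diag(1/(u^2), 1).
g^{ij}:
  [1/u^2, 0]
  [0, 1]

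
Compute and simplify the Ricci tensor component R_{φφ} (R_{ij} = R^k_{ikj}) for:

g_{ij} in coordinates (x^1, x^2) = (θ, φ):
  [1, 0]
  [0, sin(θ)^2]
Non-zero Christoffel symbols (Γ^k_{ij} = Γ^k_{ji}):
Γ^θ_{φ φ} = -sin(2*θ)/2
Γ^φ_{θ φ} = 1/tan(θ)
R^θ_{φ θ φ} = ∂_θ Γ^θ_{φ φ} - ∂_φ Γ^θ_{φ θ} + Γ^θ_{θ m} Γ^m_{φ φ} - Γ^θ_{φ m} Γ^m_{φ θ}
  = (-cos(2*θ)) - (0) + (0) - (-cos(θ)^2) = sin(θ)^2
R^φ_{φ φ φ} = 0 (a repeated index in an antisymmetric pair)
R_{φφ} = R^θ_{φ θ φ} + R^φ_{φ φ φ} = (sin(θ)^2) + (0) = sin(θ)^2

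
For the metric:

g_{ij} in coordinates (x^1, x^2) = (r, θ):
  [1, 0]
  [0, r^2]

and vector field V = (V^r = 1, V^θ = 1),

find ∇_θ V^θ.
Non-zero Christoffel symbols:
Γ^r_{θ θ} = -r
Γ^θ_{r θ} = 1/r
∇_θ V^θ = ∂_θ V^θ + Γ^θ_{θ j} V^j
  = (0) + (1/r)(1) + (0)(1)
  = 1/r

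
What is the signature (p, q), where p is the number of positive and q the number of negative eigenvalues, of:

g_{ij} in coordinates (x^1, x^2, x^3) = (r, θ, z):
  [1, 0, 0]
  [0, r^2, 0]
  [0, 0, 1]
The metric is diagonal, so its eigenvalues are the diagonal entries: 1, r^2, 1 (at a generic point, where coordinate-dependent entries are positive).
3 positive, 0 negative.
(3, 0) - Riemannian (positive definite)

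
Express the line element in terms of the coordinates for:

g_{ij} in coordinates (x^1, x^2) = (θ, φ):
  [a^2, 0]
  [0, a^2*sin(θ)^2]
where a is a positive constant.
ds^2 = g_{ij} dx^i dx^j; only the non-zero components contribute.
ds^2 = a^2 dθ^2 + a^2*sin(θ)^2 dφ^2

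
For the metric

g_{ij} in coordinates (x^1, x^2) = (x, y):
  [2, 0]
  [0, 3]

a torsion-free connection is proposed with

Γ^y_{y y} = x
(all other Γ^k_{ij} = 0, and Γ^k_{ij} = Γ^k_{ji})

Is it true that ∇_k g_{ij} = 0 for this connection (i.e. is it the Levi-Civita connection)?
Using ∇_k g_{ij} = ∂_k g_{ij} - Γ^m_{ki} g_{mj} - Γ^m_{kj} g_{im}:
∇_y g_{yy} = (0) - (3*x) - (3*x) = -6*x ≠ 0
So the connection is not metric compatible (it is not the Levi-Civita connection).
No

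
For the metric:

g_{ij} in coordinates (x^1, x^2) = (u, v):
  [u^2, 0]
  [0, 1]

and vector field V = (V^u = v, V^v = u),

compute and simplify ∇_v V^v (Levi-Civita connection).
Non-zero Christoffel symbols:
Γ^u_{u u} = 1/u
∇_v V^v = ∂_v V^v + Γ^v_{v j} V^j
  = (0) + (0)(v) + (0)(u)
  = 0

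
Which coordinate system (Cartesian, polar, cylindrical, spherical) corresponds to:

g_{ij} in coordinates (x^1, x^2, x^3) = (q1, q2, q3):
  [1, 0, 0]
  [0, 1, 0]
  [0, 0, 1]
All components are constant and the metric is the identity, i.e. orthonormal rectilinear coordinates.
Cartesian (3D) coordinates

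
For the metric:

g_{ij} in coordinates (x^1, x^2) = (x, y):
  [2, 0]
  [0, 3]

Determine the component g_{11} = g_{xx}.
With x^1 = x, x^2 = y, g_{11} = g_{xx} is the row-1, column-1 entry of the matrix.
g_{11} = 2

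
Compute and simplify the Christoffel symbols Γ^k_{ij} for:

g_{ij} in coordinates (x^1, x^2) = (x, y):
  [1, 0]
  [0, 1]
Using Γ^k_{ij} = (1/2) g^{km} (∂_i g_{mj} + ∂_j g_{mi} - ∂_m g_{ij}); the metric is diagonal, so only the m = k term contributes.
Every metric component is constant, so all ∂_m g_{ij} = 0 and every Christoffel symbol vanishes.
All Christoffel symbols are zero.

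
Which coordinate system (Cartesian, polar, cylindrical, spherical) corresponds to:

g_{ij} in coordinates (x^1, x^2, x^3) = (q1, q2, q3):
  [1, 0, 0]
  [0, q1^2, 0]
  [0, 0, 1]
The line element ds^2 = dq1^2 + q1^2 dq2^2 + dq3^2 is dr^2 + r^2 dθ^2 + dz^2 with q1 = r, q2 = θ, q3 = z.
cylindrical coordinates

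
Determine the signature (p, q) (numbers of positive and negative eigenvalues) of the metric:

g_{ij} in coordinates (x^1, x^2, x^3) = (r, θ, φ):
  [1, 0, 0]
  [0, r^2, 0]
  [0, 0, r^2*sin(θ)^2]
The metric is diagonal, so its eigenvalues are the diagonal entries: 1, r^2, r^2*sin(θ)^2 (at a generic point, where coordinate-dependent entries are positive).
3 positive, 0 negative.
(3, 0) - Riemannian (positive definite)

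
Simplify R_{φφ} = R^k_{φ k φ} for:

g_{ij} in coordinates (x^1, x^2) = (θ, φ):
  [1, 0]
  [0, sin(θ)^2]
Non-zero Christoffel symbols (Γ^k_{ij} = Γ^k_{ji}):
Γ^θ_{φ φ} = -sin(2*θ)/2
Γ^φ_{θ φ} = 1/tan(θ)
R^θ_{φ θ φ} = ∂_θ Γ^θ_{φ φ} - ∂_φ Γ^θ_{φ θ} + Γ^θ_{θ m} Γ^m_{φ φ} - Γ^θ_{φ m} Γ^m_{φ θ}
  = (-cos(2*θ)) - (0) + (0) - (-cos(θ)^2) = sin(θ)^2
R^φ_{φ φ φ} = 0 (a repeated index in an antisymmetric pair)
R_{φφ} = R^θ_{φ θ φ} + R^φ_{φ φ φ} = (sin(θ)^2) + (0) = sin(θ)^2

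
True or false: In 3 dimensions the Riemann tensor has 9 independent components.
n^2(n^2-1)/12 = 9·8/12 = 6 independent components for n = 3.
False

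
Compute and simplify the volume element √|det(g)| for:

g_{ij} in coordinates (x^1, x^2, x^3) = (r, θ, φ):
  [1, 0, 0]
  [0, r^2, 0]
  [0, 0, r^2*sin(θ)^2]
det(g) = r^4*sin(θ)^2
√|det(g)| = r^2*sin(θ) (taking 0 < θ < π so that |sin(θ)| = sin(θ))
Volume element: dV = r^2*sin(θ) dr dθ dφ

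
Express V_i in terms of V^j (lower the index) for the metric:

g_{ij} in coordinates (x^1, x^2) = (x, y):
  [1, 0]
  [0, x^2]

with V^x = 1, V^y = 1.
V_i = g_{ij} V^j:
V_x = (1)(1) + (0)(1) = 1
V_y = (0)(1) + (x^2)(1) = x^2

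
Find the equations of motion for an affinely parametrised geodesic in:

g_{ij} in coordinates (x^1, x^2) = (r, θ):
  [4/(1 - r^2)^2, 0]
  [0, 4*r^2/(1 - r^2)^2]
Geodesic equation: d^2x^k/dλ^2 + Γ^k_{ij} (dx^i/dλ)(dx^j/dλ) = 0.
Non-zero Christoffel symbols:
Γ^r_{r r} = 2*r/(1 - r^2)
Γ^r_{θ θ} = (r^3 + r)/(r^2 - 1)
Γ^θ_{r θ} = (-r^2 - 1)/(r^3 - r)
Substituting (the symmetric pair Γ^k_{ij}, Γ^k_{ji} combines into a factor 2):
d^2r/dλ^2 + (2*r/(1 - r^2)) (dr/dλ)^2 + ((r^3 + r)/(r^2 - 1)) (dθ/dλ)^2 = 0
d^2θ/dλ^2 + ((-2*r^2 - 2)/(r^3 - r)) (dr/dλ)(dθ/dλ) = 0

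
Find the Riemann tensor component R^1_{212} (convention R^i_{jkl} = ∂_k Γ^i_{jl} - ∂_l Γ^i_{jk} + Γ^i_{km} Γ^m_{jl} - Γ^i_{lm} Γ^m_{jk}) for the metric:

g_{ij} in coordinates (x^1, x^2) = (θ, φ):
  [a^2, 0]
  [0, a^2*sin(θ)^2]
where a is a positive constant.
Non-zero Christoffel symbols (Γ^k_{ij} = Γ^k_{ji}):
Γ^θ_{φ φ} = -sin(2*θ)/2
Γ^φ_{θ φ} = 1/tan(θ)
R^θ_{φ θ φ} = ∂_θ Γ^θ_{φ φ} - ∂_φ Γ^θ_{φ θ} + Γ^θ_{θ m} Γ^m_{φ φ} - Γ^θ_{φ m} Γ^m_{φ θ}
  = (-cos(2*θ)) - (0) + (0) - (-cos(θ)^2) = sin(θ)^2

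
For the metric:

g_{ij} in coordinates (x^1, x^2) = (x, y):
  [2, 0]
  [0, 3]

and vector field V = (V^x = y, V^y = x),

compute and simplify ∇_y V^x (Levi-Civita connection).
All Christoffel symbols are zero.
∇_y V^x = ∂_y V^x + Γ^x_{y j} V^j
  = (1) + (0)(y) + (0)(x)
  = 1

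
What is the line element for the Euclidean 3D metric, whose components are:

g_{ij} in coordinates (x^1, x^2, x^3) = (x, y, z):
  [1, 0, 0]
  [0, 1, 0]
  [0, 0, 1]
ds^2 = g_{ij} dx^i dx^j; only the non-zero components contribute.
ds^2 = dx^2 + dy^2 + dz^2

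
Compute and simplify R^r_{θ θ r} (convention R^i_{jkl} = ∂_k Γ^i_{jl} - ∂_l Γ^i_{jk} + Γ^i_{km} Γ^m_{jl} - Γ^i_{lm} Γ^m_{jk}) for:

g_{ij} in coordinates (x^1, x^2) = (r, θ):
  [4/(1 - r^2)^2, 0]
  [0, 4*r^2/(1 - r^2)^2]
Non-zero Christoffel symbols (Γ^k_{ij} = Γ^k_{ji}):
Γ^r_{r r} = 2*r/(1 - r^2)
Γ^r_{θ θ} = (r^3 + r)/(r^2 - 1)
Γ^θ_{r θ} = (-r^2 - 1)/(r^3 - r)
R^r_{θ θ r} = ∂_θ Γ^r_{θ r} - ∂_r Γ^r_{θ θ} + Γ^r_{θ m} Γ^m_{θ r} - Γ^r_{r m} Γ^m_{θ θ}
  = (0) - ((r^4 - 4*r^2 - 1)/(r^2 - 1)^2) + (-(r^2 + 1)^2/(r^2 - 1)^2) - (-2*r^2*(r^2 + 1)/(r^2 - 1)^2) = 4*r^2/(r^2 - 1)^2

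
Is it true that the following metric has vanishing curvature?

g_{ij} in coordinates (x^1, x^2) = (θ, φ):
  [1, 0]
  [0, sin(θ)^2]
Non-zero Christoffel symbols:
Γ^θ_{φ φ} = -sin(2*θ)/2
Γ^φ_{θ φ} = 1/tan(θ)
Ricci tensor: R_{θθ} = 1, R_{θφ} = 0, R_{φφ} = sin(θ)^2
The Ricci tensor is non-zero, so the Riemann tensor is non-zero: not flat.
No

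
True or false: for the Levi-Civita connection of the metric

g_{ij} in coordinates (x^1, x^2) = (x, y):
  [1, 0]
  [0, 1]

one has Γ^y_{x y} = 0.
Γ^y_{x y} = (1/2) g^{yy} (∂_x g_{yy} + ∂_y g_{yx} - ∂_y g_{xy}) = (1/2)(1)((0) + (0) - (0)) = 0
This equals the proposed value 0.
True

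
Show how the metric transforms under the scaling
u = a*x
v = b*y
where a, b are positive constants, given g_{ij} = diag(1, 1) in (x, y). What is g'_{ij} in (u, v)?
Invert the transformation: x = u/a, y = v/b
g'_{ij} = (∂x^k/∂x'^i)(∂x^l/∂x'^j) g_{kl}; with g_{kl} = δ_{kl} this is Σ_k (∂x^k/∂x'^i)(∂x^k/∂x'^j).
Jacobian: ∂x/∂u = 1/a, ∂x/∂v = 0, ∂y/∂u = 0, ∂y/∂v = 1/b
g'_{uu} = (1/a)(1/a) + (0)(0) = 1/a^2
g'_{uv} = (1/a)(0) + (0)(1/b) = 0
g'_{vv} = (0)(0) + (1/b)(1/b) = 1/b^2
g'_{ij} = diag(1/a^2, 1/b^2)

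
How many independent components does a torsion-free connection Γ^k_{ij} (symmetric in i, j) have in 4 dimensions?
Γ^k_{ij} has n choices for the upper index and n(n+1)/2 independent symmetric lower index pairs.
Total = 4 × 4×5/2 = 4 × 10 = 40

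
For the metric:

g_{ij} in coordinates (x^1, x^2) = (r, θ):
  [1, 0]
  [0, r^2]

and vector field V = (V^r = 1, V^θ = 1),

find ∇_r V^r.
Non-zero Christoffel symbols:
Γ^r_{θ θ} = -r
Γ^θ_{r θ} = 1/r
∇_r V^r = ∂_r V^r + Γ^r_{r j} V^j
  = (0) + (0)(1) + (0)(1)
  = 0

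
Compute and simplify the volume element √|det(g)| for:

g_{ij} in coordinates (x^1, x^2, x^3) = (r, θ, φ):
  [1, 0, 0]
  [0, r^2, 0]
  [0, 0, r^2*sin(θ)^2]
det(g) = r^4*sin(θ)^2
√|det(g)| = r^2*sin(θ) (taking 0 < θ < π so that |sin(θ)| = sin(θ))
Volume element: dV = r^2*sin(θ) dr dθ dφ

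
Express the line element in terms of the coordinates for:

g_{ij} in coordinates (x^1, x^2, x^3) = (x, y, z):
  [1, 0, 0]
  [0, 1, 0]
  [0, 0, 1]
ds^2 = g_{ij} dx^i dx^j; only the non-zero components contribute.
ds^2 = dx^2 + dy^2 + dz^2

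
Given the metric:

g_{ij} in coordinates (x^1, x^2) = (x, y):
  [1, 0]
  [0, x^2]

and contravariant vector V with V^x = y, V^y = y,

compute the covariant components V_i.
V_i = g_{ij} V^j:
V_x = (1)(y) + (0)(y) = y
V_y = (0)(y) + (x^2)(y) = x^2*y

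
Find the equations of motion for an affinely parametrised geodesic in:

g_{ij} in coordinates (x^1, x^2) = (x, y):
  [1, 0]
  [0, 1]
Geodesic equation: d^2x^k/dλ^2 + Γ^k_{ij} (dx^i/dλ)(dx^j/dλ) = 0.
All Christoffel symbols vanish, so the geodesics are straight lines:
d^2x/dλ^2 = 0
d^2y/dλ^2 = 0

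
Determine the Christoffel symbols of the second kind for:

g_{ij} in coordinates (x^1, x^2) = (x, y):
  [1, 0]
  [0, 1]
Using Γ^k_{ij} = (1/2) g^{km} (∂_i g_{mj} + ∂_j g_{mi} - ∂_m g_{ij}); the metric is diagonal, so only the m = k term contributes.
Every metric component is constant, so all ∂_m g_{ij} = 0 and every Christoffel symbol vanishes.
All Christoffel symbols are zero.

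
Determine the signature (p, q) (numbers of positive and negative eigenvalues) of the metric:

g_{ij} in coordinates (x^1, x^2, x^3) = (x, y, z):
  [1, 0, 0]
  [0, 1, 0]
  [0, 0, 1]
The metric is diagonal, so its eigenvalues are the diagonal entries: 1, 1, 1 (at a generic point, where coordinate-dependent entries are positive).
3 positive, 0 negative.
(3, 0) - Riemannian (positive definite)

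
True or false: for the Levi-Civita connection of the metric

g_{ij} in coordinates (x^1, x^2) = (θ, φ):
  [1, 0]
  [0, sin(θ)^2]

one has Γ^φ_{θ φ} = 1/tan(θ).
Γ^φ_{θ φ} = (1/2) g^{φφ} (∂_θ g_{φφ} + ∂_φ g_{φθ} - ∂_φ g_{θφ}) = (1/2)(1/sin(θ)^2)((sin(2*θ)) + (0) - (0)) = 1/tan(θ)
This equals the proposed value 1/tan(θ).
True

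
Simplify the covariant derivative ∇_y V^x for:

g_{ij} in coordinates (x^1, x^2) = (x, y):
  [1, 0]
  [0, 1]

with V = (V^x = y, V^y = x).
All Christoffel symbols are zero.
∇_y V^x = ∂_y V^x + Γ^x_{y j} V^j
  = (1) + (0)(y) + (0)(x)
  = 1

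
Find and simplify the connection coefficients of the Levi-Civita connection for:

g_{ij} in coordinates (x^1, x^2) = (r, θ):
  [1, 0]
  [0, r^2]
Using Γ^k_{ij} = (1/2) g^{km} (∂_i g_{mj} + ∂_j g_{mi} - ∂_m g_{ij}); the metric is diagonal, so only the m = k term contributes.
Non-zero symbols (using the symmetry Γ^k_{ij} = Γ^k_{ji}):
Γ^r_{θ θ} = (1/2) g^{rr} (∂_θ g_{rθ} + ∂_θ g_{rθ} - ∂_r g_{θθ}) = (1/2)(1)((0) + (0) - (2*r)) = -r
Γ^θ_{r θ} = (1/2) g^{θθ} (∂_r g_{θθ} + ∂_θ g_{θr} - ∂_θ g_{rθ}) = (1/2)(1/r^2)((2*r) + (0) - (0)) = 1/r
All other Christoffel symbols are zero.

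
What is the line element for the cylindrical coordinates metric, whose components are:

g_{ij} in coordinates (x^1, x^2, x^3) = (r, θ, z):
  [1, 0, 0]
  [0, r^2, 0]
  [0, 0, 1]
ds^2 = g_{ij} dx^i dx^j; only the non-zero components contribute.
ds^2 = dr^2 + r^2 dθ^2 + dz^2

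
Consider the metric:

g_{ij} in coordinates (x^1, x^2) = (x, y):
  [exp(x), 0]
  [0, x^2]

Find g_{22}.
With x^1 = x, x^2 = y, g_{22} = g_{yy} is the row-2, column-2 entry of the matrix.
g_{22} = x^2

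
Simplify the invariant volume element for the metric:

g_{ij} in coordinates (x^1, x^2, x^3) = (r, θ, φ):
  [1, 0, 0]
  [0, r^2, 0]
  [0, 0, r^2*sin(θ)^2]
det(g) = r^4*sin(θ)^2
√|det(g)| = r^2*sin(θ) (taking 0 < θ < π so that |sin(θ)| = sin(θ))
Volume element: dV = r^2*sin(θ) dr dθ dφ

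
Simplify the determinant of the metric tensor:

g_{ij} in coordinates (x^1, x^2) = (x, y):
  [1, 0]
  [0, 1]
For a 2×2 metric: det(g) = g_{11}·g_{22} - g_{12}·g_{21}
= (1)·(1) - (0)·(0)
= 1 - 0
det(g) = 1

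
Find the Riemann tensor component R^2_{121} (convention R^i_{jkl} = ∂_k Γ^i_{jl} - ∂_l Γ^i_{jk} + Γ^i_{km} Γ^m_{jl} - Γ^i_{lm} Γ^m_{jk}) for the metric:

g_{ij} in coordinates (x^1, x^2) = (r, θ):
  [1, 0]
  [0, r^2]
Non-zero Christoffel symbols (Γ^k_{ij} = Γ^k_{ji}):
Γ^r_{θ θ} = -r
Γ^θ_{r θ} = 1/r
R^θ_{r θ r} = ∂_θ Γ^θ_{r r} - ∂_r Γ^θ_{r θ} + Γ^θ_{θ m} Γ^m_{r r} - Γ^θ_{r m} Γ^m_{r θ}
  = (0) - (-1/r^2) + (0) - (1/r^2) = 0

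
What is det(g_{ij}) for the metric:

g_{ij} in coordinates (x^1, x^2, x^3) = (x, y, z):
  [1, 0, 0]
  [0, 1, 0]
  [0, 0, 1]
Diagonal metric: det(g) = g_{11}·g_{22}·g_{33}
= (1)·(1)·(1)
det(g) = 1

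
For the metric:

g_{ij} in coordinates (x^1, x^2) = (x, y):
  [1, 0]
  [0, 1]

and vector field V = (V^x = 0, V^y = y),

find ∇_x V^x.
All Christoffel symbols are zero.
∇_x V^x = ∂_x V^x + Γ^x_{x j} V^j
  = (0) + (0)(0) + (0)(y)
  = 0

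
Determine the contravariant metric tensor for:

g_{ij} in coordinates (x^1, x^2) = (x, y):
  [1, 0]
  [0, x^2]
The metric is diagonal, so g^{ij} is diagonal with entries 1/g_{ii}: diag(1, 1/(x^2)).
g^{ij}:
  [1, 0]
  [0, 1/x^2]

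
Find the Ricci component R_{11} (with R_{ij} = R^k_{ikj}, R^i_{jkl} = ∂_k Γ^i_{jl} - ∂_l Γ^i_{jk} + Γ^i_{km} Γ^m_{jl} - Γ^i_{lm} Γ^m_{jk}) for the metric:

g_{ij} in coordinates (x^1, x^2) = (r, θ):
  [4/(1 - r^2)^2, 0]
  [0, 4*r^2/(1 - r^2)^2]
Non-zero Christoffel symbols (Γ^k_{ij} = Γ^k_{ji}):
Γ^r_{r r} = 2*r/(1 - r^2)
Γ^r_{θ θ} = (r^3 + r)/(r^2 - 1)
Γ^θ_{r θ} = (-r^2 - 1)/(r^3 - r)
R^r_{r r r} = 0 (a repeated index in an antisymmetric pair)
R^θ_{r θ r} = ∂_θ Γ^θ_{r r} - ∂_r Γ^θ_{r θ} + Γ^θ_{θ m} Γ^m_{r r} - Γ^θ_{r m} Γ^m_{r θ}
  = (0) - ((r^4 + 4*r^2 - 1)/(r^3 - r)^2) + (2*(r^2 + 1)/(r^2 - 1)^2) - ((r^2 + 1)^2/(r^3 - r)^2) = -4/(r^2 - 1)^2
R_{rr} = R^r_{r r r} + R^θ_{r θ r} = (0) + (-4/(r^2 - 1)^2) = -4/(r^2 - 1)^2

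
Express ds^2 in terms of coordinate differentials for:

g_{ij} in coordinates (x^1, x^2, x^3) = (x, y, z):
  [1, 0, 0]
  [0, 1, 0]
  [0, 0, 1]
ds^2 = g_{ij} dx^i dx^j; only the non-zero components contribute.
ds^2 = dx^2 + dy^2 + dz^2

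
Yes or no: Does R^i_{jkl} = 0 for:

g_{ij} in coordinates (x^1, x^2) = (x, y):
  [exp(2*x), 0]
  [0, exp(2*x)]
Non-zero Christoffel symbols:
Γ^x_{x x} = 1
Γ^x_{y y} = -1
Γ^y_{x y} = 1
Ricci tensor: R_{xx} = 0, R_{xy} = 0, R_{yy} = 0
All R_{ij} vanish; in 2 dimensions the Riemann tensor is fully determined by the Ricci tensor, so R^i_{jkl} = 0: the metric is flat (curvilinear coordinates on flat space).
Yes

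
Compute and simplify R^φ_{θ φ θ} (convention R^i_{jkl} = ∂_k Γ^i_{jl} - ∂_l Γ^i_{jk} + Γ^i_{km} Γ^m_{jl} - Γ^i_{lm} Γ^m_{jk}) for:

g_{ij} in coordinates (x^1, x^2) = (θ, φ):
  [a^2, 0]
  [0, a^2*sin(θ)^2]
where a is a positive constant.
Non-zero Christoffel symbols (Γ^k_{ij} = Γ^k_{ji}):
Γ^θ_{φ φ} = -sin(2*θ)/2
Γ^φ_{θ φ} = 1/tan(θ)
R^φ_{θ φ θ} = ∂_φ Γ^φ_{θ θ} - ∂_θ Γ^φ_{θ φ} + Γ^φ_{φ m} Γ^m_{θ θ} - Γ^φ_{θ m} Γ^m_{θ φ}
  = (0) - (-1/sin(θ)^2) + (0) - (1/tan(θ)^2) = 1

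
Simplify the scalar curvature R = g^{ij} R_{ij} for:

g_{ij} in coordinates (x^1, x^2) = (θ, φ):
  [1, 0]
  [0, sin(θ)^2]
Non-zero Christoffel symbols (Γ^k_{ij} = Γ^k_{ji}):
Γ^θ_{φ φ} = -sin(2*θ)/2
Γ^φ_{θ φ} = 1/tan(θ)
Ricci tensor (R_{ij} = R^k_{ikj}): R_{θθ} = 1, R_{θφ} = 0, R_{φφ} = sin(θ)^2
Inverse metric: g^{θθ} = 1, g^{φφ} = 1/sin(θ)^2
R = g^{ij} R_{ij} = (1)(1) + (1/sin(θ)^2)(sin(θ)^2) = 2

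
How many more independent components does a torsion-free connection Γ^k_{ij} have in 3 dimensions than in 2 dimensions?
Independent components in n dimensions: n × n(n+1)/2 = n^2(n+1)/2.
3D: 3 × 6 = 18
2D: 2 × 3 = 6
Difference = 18 - 6 = 12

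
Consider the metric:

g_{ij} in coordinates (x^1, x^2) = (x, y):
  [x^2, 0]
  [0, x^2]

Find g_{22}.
With x^1 = x, x^2 = y, g_{22} = g_{yy} is the row-2, column-2 entry of the matrix.
g_{22} = x^2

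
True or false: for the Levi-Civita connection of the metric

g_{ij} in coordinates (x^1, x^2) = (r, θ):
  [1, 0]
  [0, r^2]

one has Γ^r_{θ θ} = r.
Γ^r_{θ θ} = (1/2) g^{rr} (∂_θ g_{rθ} + ∂_θ g_{rθ} - ∂_r g_{θθ}) = (1/2)(1)((0) + (0) - (2*r)) = -r
This differs from the proposed value r.
False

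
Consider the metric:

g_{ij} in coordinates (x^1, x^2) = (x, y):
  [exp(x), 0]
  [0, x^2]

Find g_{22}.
With x^1 = x, x^2 = y, g_{22} = g_{yy} is the row-2, column-2 entry of the matrix.
g_{22} = x^2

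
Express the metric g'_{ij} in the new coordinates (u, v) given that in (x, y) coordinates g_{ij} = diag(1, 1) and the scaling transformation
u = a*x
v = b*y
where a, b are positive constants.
Invert the transformation: x = u/a, y = v/b
g'_{ij} = (∂x^k/∂x'^i)(∂x^l/∂x'^j) g_{kl}; with g_{kl} = δ_{kl} this is Σ_k (∂x^k/∂x'^i)(∂x^k/∂x'^j).
Jacobian: ∂x/∂u = 1/a, ∂x/∂v = 0, ∂y/∂u = 0, ∂y/∂v = 1/b
g'_{uu} = (1/a)(1/a) + (0)(0) = 1/a^2
g'_{uv} = (1/a)(0) + (0)(1/b) = 0
g'_{vv} = (0)(0) + (1/b)(1/b) = 1/b^2
g'_{ij} = diag(1/a^2, 1/b^2)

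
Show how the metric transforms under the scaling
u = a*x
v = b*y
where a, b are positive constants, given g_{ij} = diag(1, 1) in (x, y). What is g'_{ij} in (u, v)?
Invert the transformation: x = u/a, y = v/b
g'_{ij} = (∂x^k/∂x'^i)(∂x^l/∂x'^j) g_{kl}; with g_{kl} = δ_{kl} this is Σ_k (∂x^k/∂x'^i)(∂x^k/∂x'^j).
Jacobian: ∂x/∂u = 1/a, ∂x/∂v = 0, ∂y/∂u = 0, ∂y/∂v = 1/b
g'_{uu} = (1/a)(1/a) + (0)(0) = 1/a^2
g'_{uv} = (1/a)(0) + (0)(1/b) = 0
g'_{vv} = (0)(0) + (1/b)(1/b) = 1/b^2
g'_{ij} = diag(1/a^2, 1/b^2)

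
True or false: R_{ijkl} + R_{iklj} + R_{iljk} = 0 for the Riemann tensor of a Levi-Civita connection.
This is the first (algebraic) Bianchi identity.
True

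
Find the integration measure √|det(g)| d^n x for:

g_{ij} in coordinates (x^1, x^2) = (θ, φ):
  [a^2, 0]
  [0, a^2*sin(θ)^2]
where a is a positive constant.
det(g) = a^4*sin(θ)^2
√|det(g)| = a^2*sin(θ) (taking 0 < θ < π so that |sin(θ)| = sin(θ))
Volume element: dV = a^2*sin(θ) dθ dφ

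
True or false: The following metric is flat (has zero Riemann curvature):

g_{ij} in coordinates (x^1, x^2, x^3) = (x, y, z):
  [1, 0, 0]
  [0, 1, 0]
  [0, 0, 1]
All metric components are constant, so every Christoffel symbol vanishes and R^i_{jkl} = 0.
True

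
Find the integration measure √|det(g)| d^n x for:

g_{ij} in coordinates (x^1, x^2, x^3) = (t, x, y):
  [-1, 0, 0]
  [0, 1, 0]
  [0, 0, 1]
det(g) = -1
√|det(g)| = 1
Volume element: dV = 1 dt dx dy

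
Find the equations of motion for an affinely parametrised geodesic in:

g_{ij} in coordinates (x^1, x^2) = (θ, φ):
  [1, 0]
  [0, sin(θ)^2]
Geodesic equation: d^2x^k/dλ^2 + Γ^k_{ij} (dx^i/dλ)(dx^j/dλ) = 0.
Non-zero Christoffel symbols:
Γ^θ_{φ φ} = -sin(2*θ)/2
Γ^φ_{θ φ} = 1/tan(θ)
Substituting (the symmetric pair Γ^k_{ij}, Γ^k_{ji} combines into a factor 2):
d^2θ/dλ^2 - (sin(2*θ)/2) (dφ/dλ)^2 = 0
d^2φ/dλ^2 + (2/tan(θ)) (dθ/dλ)(dφ/dλ) = 0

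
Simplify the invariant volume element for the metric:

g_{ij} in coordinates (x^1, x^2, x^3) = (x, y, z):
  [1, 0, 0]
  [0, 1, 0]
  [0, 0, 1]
det(g) = 1
√|det(g)| = 1
Volume element: dV = 1 dx dy dz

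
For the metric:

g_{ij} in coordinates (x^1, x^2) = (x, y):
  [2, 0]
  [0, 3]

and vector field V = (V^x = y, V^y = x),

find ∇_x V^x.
All Christoffel symbols are zero.
∇_x V^x = ∂_x V^x + Γ^x_{x j} V^j
  = (0) + (0)(y) + (0)(x)
  = 0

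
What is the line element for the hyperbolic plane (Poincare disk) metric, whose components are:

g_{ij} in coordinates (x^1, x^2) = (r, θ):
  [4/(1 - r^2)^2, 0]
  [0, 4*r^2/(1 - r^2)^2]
ds^2 = g_{ij} dx^i dx^j; only the non-zero components contribute.
ds^2 = (4/(1 - r^2)^2) dr^2 + (4*r^2/(1 - r^2)^2) dθ^2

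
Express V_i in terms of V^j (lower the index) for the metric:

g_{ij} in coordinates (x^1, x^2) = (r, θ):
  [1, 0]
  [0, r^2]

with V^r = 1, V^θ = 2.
V_i = g_{ij} V^j:
V_r = (1)(1) + (0)(2) = 1
V_θ = (0)(1) + (r^2)(2) = 2*r^2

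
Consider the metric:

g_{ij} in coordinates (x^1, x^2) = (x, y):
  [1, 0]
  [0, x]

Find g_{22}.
With x^1 = x, x^2 = y, g_{22} = g_{yy} is the row-2, column-2 entry of the matrix.
g_{22} = x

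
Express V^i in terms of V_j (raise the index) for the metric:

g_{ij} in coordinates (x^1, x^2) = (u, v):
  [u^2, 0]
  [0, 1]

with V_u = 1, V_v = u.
Inverse metric (diagonal): g^{uu} = 1/u^2, g^{vv} = 1
V^i = g^{ij} V_j:
V^u = (1/u^2)(1) + (0)(u) = 1/u^2
V^v = (0)(1) + (1)(u) = u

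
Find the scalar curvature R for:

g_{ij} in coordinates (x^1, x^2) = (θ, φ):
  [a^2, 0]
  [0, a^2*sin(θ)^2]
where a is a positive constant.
Non-zero Christoffel symbols (Γ^k_{ij} = Γ^k_{ji}):
Γ^θ_{φ φ} = -sin(2*θ)/2
Γ^φ_{θ φ} = 1/tan(θ)
Ricci tensor (R_{ij} = R^k_{ikj}): R_{θθ} = 1, R_{θφ} = 0, R_{φφ} = sin(θ)^2
Inverse metric: g^{θθ} = 1/a^2, g^{φφ} = 1/(a^2*sin(θ)^2)
R = g^{ij} R_{ij} = (1/a^2)(1) + (1/(a^2*sin(θ)^2))(sin(θ)^2) = 2/a^2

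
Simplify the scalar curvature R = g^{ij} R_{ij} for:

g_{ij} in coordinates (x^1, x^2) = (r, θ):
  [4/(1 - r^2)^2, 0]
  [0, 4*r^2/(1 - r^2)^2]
Non-zero Christoffel symbols (Γ^k_{ij} = Γ^k_{ji}):
Γ^r_{r r} = 2*r/(1 - r^2)
Γ^r_{θ θ} = (r^3 + r)/(r^2 - 1)
Γ^θ_{r θ} = (-r^2 - 1)/(r^3 - r)
Ricci tensor (R_{ij} = R^k_{ikj}): R_{rr} = -4/(r^2 - 1)^2, R_{rθ} = 0, R_{θθ} = -4*r^2/(r^2 - 1)^2
Inverse metric: g^{rr} = (1 - r^2)^2/4, g^{θθ} = (1 - r^2)^2/(4*r^2)
R = g^{ij} R_{ij} = ((1 - r^2)^2/4)(-4/(r^2 - 1)^2) + ((1 - r^2)^2/(4*r^2))(-4*r^2/(r^2 - 1)^2) = -2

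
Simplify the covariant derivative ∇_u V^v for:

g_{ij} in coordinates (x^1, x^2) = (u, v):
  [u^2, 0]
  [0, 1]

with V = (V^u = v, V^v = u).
Non-zero Christoffel symbols:
Γ^u_{u u} = 1/u
∇_u V^v = ∂_u V^v + Γ^v_{u j} V^j
  = (1) + (0)(v) + (0)(u)
  = 1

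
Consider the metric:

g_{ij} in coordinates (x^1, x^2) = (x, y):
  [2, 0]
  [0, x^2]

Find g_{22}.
With x^1 = x, x^2 = y, g_{22} = g_{yy} is the row-2, column-2 entry of the matrix.
g_{22} = x^2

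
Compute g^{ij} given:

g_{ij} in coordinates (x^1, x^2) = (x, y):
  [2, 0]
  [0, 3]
The metric is diagonal, so g^{ij} is diagonal with entries 1/g_{ii}: diag(1/2, 1/3).
g^{ij}:
  [1/2, 0]
  [0, 1/3]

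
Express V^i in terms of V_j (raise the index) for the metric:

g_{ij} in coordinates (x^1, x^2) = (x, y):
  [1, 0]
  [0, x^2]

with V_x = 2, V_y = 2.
Inverse metric (diagonal): g^{xx} = 1, g^{yy} = 1/x^2
V^i = g^{ij} V_j:
V^x = (1)(2) + (0)(2) = 2
V^y = (0)(2) + (1/x^2)(2) = 2/x^2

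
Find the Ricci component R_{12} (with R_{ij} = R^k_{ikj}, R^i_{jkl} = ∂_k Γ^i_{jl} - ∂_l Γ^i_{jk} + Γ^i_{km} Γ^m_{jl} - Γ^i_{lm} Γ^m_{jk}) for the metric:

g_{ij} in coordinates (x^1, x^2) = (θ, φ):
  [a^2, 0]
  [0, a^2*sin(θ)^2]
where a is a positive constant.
Non-zero Christoffel symbols (Γ^k_{ij} = Γ^k_{ji}):
Γ^θ_{φ φ} = -sin(2*θ)/2
Γ^φ_{θ φ} = 1/tan(θ)
R^θ_{θ θ φ} = 0 (a repeated index in an antisymmetric pair)
R^φ_{θ φ φ} = 0 (a repeated index in an antisymmetric pair)
R_{θφ} = R^θ_{θ θ φ} + R^φ_{θ φ φ} = (0) + (0) = 0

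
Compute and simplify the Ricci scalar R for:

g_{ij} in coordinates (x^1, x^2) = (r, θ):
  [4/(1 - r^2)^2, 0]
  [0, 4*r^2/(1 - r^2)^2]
Non-zero Christoffel symbols (Γ^k_{ij} = Γ^k_{ji}):
Γ^r_{r r} = 2*r/(1 - r^2)
Γ^r_{θ θ} = (r^3 + r)/(r^2 - 1)
Γ^θ_{r θ} = (-r^2 - 1)/(r^3 - r)
Ricci tensor (R_{ij} = R^k_{ikj}): R_{rr} = -4/(r^2 - 1)^2, R_{rθ} = 0, R_{θθ} = -4*r^2/(r^2 - 1)^2
Inverse metric: g^{rr} = (1 - r^2)^2/4, g^{θθ} = (1 - r^2)^2/(4*r^2)
R = g^{ij} R_{ij} = ((1 - r^2)^2/4)(-4/(r^2 - 1)^2) + ((1 - r^2)^2/(4*r^2))(-4*r^2/(r^2 - 1)^2) = -2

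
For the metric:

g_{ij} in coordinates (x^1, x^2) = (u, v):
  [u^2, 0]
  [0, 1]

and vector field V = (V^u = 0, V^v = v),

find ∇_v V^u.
Non-zero Christoffel symbols:
Γ^u_{u u} = 1/u
∇_v V^u = ∂_v V^u + Γ^u_{v j} V^j
  = (0) + (0)(0) + (0)(v)
  = 0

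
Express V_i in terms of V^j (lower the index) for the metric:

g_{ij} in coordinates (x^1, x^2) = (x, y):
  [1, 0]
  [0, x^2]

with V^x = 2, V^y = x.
V_i = g_{ij} V^j:
V_x = (1)(2) + (0)(x) = 2
V_y = (0)(2) + (x^2)(x) = x^3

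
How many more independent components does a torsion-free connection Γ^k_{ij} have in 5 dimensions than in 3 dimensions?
Independent components in n dimensions: n × n(n+1)/2 = n^2(n+1)/2.
5D: 5 × 15 = 75
3D: 3 × 6 = 18
Difference = 75 - 18 = 57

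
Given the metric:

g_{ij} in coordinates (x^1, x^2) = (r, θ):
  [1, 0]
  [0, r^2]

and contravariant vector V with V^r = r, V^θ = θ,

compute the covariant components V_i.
V_i = g_{ij} V^j:
V_r = (1)(r) + (0)(θ) = r
V_θ = (0)(r) + (r^2)(θ) = r^2*θ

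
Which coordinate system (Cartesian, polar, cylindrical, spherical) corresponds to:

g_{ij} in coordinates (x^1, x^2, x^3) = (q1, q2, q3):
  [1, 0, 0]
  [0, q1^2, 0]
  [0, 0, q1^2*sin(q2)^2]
The line element ds^2 = dq1^2 + q1^2 dq2^2 + q1^2 sin(q2)^2 dq3^2 is dr^2 + r^2 dθ^2 + r^2 sin(θ)^2 dφ^2 with q1 = r, q2 = θ, q3 = φ.
spherical coordinates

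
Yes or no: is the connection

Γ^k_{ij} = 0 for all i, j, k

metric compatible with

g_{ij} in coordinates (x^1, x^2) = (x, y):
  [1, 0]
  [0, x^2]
Using ∇_k g_{ij} = ∂_k g_{ij} - Γ^m_{ki} g_{mj} - Γ^m_{kj} g_{im}:
∇_x g_{yy} = (2*x) - (0) - (0) = 2*x ≠ 0
So the connection is not metric compatible (it is not the Levi-Civita connection).
No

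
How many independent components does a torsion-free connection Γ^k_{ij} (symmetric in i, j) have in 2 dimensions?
Γ^k_{ij} has n choices for the upper index and n(n+1)/2 independent symmetric lower index pairs.
Total = 2 × 2×3/2 = 2 × 3 = 6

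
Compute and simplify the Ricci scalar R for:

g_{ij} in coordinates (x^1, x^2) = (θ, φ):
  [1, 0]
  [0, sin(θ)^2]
Non-zero Christoffel symbols (Γ^k_{ij} = Γ^k_{ji}):
Γ^θ_{φ φ} = -sin(2*θ)/2
Γ^φ_{θ φ} = 1/tan(θ)
Ricci tensor (R_{ij} = R^k_{ikj}): R_{θθ} = 1, R_{θφ} = 0, R_{φφ} = sin(θ)^2
Inverse metric: g^{θθ} = 1, g^{φφ} = 1/sin(θ)^2
R = g^{ij} R_{ij} = (1)(1) + (1/sin(θ)^2)(sin(θ)^2) = 2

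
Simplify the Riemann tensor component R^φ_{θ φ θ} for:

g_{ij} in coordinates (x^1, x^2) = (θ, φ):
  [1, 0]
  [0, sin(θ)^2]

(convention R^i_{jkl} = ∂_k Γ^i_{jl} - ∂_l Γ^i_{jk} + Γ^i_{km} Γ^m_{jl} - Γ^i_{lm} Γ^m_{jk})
Non-zero Christoffel symbols (Γ^k_{ij} = Γ^k_{ji}):
Γ^θ_{φ φ} = -sin(2*θ)/2
Γ^φ_{θ φ} = 1/tan(θ)
R^φ_{θ φ θ} = ∂_φ Γ^φ_{θ θ} - ∂_θ Γ^φ_{θ φ} + Γ^φ_{φ m} Γ^m_{θ θ} - Γ^φ_{θ m} Γ^m_{θ φ}
  = (0) - (-1/sin(θ)^2) + (0) - (1/tan(θ)^2) = 1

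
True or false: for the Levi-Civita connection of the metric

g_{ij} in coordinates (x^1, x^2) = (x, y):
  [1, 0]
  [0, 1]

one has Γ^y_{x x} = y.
Γ^y_{x x} = (1/2) g^{yy} (∂_x g_{yx} + ∂_x g_{yx} - ∂_y g_{xx}) = (1/2)(1)((0) + (0) - (0)) = 0
This differs from the proposed value y.
False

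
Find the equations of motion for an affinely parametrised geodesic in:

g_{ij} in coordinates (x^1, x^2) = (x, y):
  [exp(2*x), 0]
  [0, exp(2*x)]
Geodesic equation: d^2x^k/dλ^2 + Γ^k_{ij} (dx^i/dλ)(dx^j/dλ) = 0.
Non-zero Christoffel symbols:
Γ^x_{x x} = 1
Γ^x_{y y} = -1
Γ^y_{x y} = 1
Substituting (the symmetric pair Γ^k_{ij}, Γ^k_{ji} combines into a factor 2):
d^2x/dλ^2 + (dx/dλ)^2 - (dy/dλ)^2 = 0
d^2y/dλ^2 + 2 (dx/dλ)(dy/dλ) = 0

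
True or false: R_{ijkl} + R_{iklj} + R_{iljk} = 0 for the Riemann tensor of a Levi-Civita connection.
This is the first (algebraic) Bianchi identity.
True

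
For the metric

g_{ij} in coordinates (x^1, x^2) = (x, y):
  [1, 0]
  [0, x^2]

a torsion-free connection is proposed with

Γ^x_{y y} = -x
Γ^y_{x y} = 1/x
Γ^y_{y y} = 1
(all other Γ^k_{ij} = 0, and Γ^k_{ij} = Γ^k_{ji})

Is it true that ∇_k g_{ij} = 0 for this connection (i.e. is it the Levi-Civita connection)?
Using ∇_k g_{ij} = ∂_k g_{ij} - Γ^m_{ki} g_{mj} - Γ^m_{kj} g_{im}:
∇_y g_{yy} = (0) - (x^2) - (x^2) = -2*x^2 ≠ 0
So the connection is not metric compatible (it is not the Levi-Civita connection).
No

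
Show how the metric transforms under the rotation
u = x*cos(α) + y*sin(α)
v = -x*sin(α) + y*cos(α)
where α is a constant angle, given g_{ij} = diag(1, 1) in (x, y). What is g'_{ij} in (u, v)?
Invert the transformation: x = u*cos(α) - v*sin(α), y = u*sin(α) + v*cos(α)
g'_{ij} = (∂x^k/∂x'^i)(∂x^l/∂x'^j) g_{kl}; with g_{kl} = δ_{kl} this is Σ_k (∂x^k/∂x'^i)(∂x^k/∂x'^j).
Jacobian: ∂x/∂u = cos(α), ∂x/∂v = -sin(α), ∂y/∂u = sin(α), ∂y/∂v = cos(α)
g'_{uu} = (cos(α))(cos(α)) + (sin(α))(sin(α)) = 1
g'_{uv} = (cos(α))(-sin(α)) + (sin(α))(cos(α)) = 0
g'_{vv} = (-sin(α))(-sin(α)) + (cos(α))(cos(α)) = 1
g'_{ij} = diag(1, 1)
The Euclidean metric is invariant under rotations.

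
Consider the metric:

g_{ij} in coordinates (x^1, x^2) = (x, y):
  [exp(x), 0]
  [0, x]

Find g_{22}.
With x^1 = x, x^2 = y, g_{22} = g_{yy} is the row-2, column-2 entry of the matrix.
g_{22} = x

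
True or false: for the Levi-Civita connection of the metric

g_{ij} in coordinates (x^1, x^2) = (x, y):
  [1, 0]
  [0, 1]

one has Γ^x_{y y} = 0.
Γ^x_{y y} = (1/2) g^{xx} (∂_y g_{xy} + ∂_y g_{xy} - ∂_x g_{yy}) = (1/2)(1)((0) + (0) - (0)) = 0
This equals the proposed value 0.
True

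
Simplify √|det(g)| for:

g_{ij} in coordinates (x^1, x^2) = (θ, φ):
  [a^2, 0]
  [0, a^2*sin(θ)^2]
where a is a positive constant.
det(g) = a^4*sin(θ)^2
√|det(g)| = a^2*sin(θ) (taking 0 < θ < π so that |sin(θ)| = sin(θ))
Volume element: dV = a^2*sin(θ) dθ dφ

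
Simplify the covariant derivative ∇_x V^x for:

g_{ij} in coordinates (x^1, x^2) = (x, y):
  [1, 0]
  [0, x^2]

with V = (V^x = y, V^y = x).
Non-zero Christoffel symbols:
Γ^x_{y y} = -x
Γ^y_{x y} = 1/x
∇_x V^x = ∂_x V^x + Γ^x_{x j} V^j
  = (0) + (0)(y) + (0)(x)
  = 0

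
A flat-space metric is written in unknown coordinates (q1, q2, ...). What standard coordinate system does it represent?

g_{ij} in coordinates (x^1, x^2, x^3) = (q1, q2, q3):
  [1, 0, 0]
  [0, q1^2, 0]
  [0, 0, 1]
The line element ds^2 = dq1^2 + q1^2 dq2^2 + dq3^2 is dr^2 + r^2 dθ^2 + dz^2 with q1 = r, q2 = θ, q3 = z.
cylindrical coordinates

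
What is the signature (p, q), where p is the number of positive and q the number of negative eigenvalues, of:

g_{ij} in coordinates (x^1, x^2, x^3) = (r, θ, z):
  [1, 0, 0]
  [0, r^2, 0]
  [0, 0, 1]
The metric is diagonal, so its eigenvalues are the diagonal entries: 1, r^2, 1 (at a generic point, where coordinate-dependent entries are positive).
3 positive, 0 negative.
(3, 0) - Riemannian (positive definite)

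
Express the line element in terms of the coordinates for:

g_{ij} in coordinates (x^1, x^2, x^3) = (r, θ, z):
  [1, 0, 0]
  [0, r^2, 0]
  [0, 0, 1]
ds^2 = g_{ij} dx^i dx^j; only the non-zero components contribute.
ds^2 = dr^2 + r^2 dθ^2 + dz^2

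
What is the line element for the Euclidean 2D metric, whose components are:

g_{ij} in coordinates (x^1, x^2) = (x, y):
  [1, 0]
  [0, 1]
ds^2 = g_{ij} dx^i dx^j; only the non-zero components contribute.
ds^2 = dx^2 + dy^2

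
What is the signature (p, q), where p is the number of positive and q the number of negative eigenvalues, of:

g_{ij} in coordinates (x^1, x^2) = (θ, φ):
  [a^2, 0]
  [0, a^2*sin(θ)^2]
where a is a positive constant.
The metric is diagonal, so its eigenvalues are the diagonal entries: a^2, a^2*sin(θ)^2 (at a generic point, where coordinate-dependent entries are positive).
2 positive, 0 negative.
(2, 0) - Riemannian (positive definite)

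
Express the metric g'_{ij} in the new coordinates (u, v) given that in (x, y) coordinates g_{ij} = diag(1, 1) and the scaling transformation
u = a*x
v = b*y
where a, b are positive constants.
Invert the transformation: x = u/a, y = v/b
g'_{ij} = (∂x^k/∂x'^i)(∂x^l/∂x'^j) g_{kl}; with g_{kl} = δ_{kl} this is Σ_k (∂x^k/∂x'^i)(∂x^k/∂x'^j).
Jacobian: ∂x/∂u = 1/a, ∂x/∂v = 0, ∂y/∂u = 0, ∂y/∂v = 1/b
g'_{uu} = (1/a)(1/a) + (0)(0) = 1/a^2
g'_{uv} = (1/a)(0) + (0)(1/b) = 0
g'_{vv} = (0)(0) + (1/b)(1/b) = 1/b^2
g'_{ij} = diag(1/a^2, 1/b^2)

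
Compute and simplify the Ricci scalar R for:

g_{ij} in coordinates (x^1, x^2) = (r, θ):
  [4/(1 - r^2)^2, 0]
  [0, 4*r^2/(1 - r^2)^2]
Non-zero Christoffel symbols (Γ^k_{ij} = Γ^k_{ji}):
Γ^r_{r r} = 2*r/(1 - r^2)
Γ^r_{θ θ} = (r^3 + r)/(r^2 - 1)
Γ^θ_{r θ} = (-r^2 - 1)/(r^3 - r)
Ricci tensor (R_{ij} = R^k_{ikj}): R_{rr} = -4/(r^2 - 1)^2, R_{rθ} = 0, R_{θθ} = -4*r^2/(r^2 - 1)^2
Inverse metric: g^{rr} = (1 - r^2)^2/4, g^{θθ} = (1 - r^2)^2/(4*r^2)
R = g^{ij} R_{ij} = ((1 - r^2)^2/4)(-4/(r^2 - 1)^2) + ((1 - r^2)^2/(4*r^2))(-4*r^2/(r^2 - 1)^2) = -2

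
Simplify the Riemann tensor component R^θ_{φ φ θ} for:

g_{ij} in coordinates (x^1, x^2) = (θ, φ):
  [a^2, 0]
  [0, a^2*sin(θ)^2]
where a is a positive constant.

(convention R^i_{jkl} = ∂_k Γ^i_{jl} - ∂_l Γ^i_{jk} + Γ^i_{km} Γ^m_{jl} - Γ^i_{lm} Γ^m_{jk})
Non-zero Christoffel symbols (Γ^k_{ij} = Γ^k_{ji}):
Γ^θ_{φ φ} = -sin(2*θ)/2
Γ^φ_{θ φ} = 1/tan(θ)
R^θ_{φ φ θ} = ∂_φ Γ^θ_{φ θ} - ∂_θ Γ^θ_{φ φ} + Γ^θ_{φ m} Γ^m_{φ θ} - Γ^θ_{θ m} Γ^m_{φ φ}
  = (0) - (-cos(2*θ)) + (-cos(θ)^2) - (0) = -sin(θ)^2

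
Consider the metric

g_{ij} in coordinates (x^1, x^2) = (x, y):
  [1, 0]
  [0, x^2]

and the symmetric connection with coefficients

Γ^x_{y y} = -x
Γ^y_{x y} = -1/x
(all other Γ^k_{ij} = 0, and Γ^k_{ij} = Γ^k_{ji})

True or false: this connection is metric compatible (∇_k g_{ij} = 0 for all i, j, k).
Using ∇_k g_{ij} = ∂_k g_{ij} - Γ^m_{ki} g_{mj} - Γ^m_{kj} g_{im}:
∇_x g_{yy} = (2*x) - (-x) - (-x) = 4*x ≠ 0
So the connection is not metric compatible (it is not the Levi-Civita connection).
False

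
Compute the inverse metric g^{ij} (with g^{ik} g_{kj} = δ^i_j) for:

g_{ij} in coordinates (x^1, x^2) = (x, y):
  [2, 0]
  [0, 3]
The metric is diagonal, so g^{ij} is diagonal with entries 1/g_{ii}: diag(1/2, 1/3).
g^{ij}:
  [1/2, 0]
  [0, 1/3]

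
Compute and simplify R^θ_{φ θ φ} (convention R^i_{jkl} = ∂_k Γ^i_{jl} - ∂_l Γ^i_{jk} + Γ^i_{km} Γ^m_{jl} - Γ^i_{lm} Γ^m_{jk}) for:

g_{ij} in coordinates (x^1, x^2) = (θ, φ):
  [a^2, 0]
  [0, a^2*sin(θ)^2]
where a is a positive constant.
Non-zero Christoffel symbols (Γ^k_{ij} = Γ^k_{ji}):
Γ^θ_{φ φ} = -sin(2*θ)/2
Γ^φ_{θ φ} = 1/tan(θ)
R^θ_{φ θ φ} = ∂_θ Γ^θ_{φ φ} - ∂_φ Γ^θ_{φ θ} + Γ^θ_{θ m} Γ^m_{φ φ} - Γ^θ_{φ m} Γ^m_{φ θ}
  = (-cos(2*θ)) - (0) + (0) - (-cos(θ)^2) = sin(θ)^2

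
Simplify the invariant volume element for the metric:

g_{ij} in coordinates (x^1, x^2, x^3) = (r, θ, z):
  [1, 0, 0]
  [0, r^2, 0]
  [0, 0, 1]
det(g) = r^2
√|det(g)| = r
Volume element: dV = r dr dθ dz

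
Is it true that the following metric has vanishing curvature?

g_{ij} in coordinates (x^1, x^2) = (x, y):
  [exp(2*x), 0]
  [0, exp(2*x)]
Non-zero Christoffel symbols:
Γ^x_{x x} = 1
Γ^x_{y y} = -1
Γ^y_{x y} = 1
Ricci tensor: R_{xx} = 0, R_{xy} = 0, R_{yy} = 0
All R_{ij} vanish; in 2 dimensions the Riemann tensor is fully determined by the Ricci tensor, so R^i_{jkl} = 0: the metric is flat (curvilinear coordinates on flat space).
Yes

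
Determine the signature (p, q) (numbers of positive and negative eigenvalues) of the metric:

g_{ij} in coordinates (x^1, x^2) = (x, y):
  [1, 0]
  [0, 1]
The metric is diagonal, so its eigenvalues are the diagonal entries: 1, 1 (at a generic point, where coordinate-dependent entries are positive).
2 positive, 0 negative.
(2, 0) - Riemannian (positive definite)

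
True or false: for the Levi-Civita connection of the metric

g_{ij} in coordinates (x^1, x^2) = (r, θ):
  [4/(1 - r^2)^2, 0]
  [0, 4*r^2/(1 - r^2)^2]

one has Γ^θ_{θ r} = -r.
Γ^θ_{θ r} = (1/2) g^{θθ} (∂_θ g_{θr} + ∂_r g_{θθ} - ∂_θ g_{θr}) = (1/2)((1 - r^2)^2/(4*r^2))((0) + (-8*(r^3 + r)/(r^2 - 1)^3) - (0)) = (-r^2 - 1)/(r^3 - r)
This differs from the proposed value -r.
False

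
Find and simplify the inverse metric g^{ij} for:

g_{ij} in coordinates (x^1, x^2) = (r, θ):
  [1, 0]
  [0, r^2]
The metric is diagonal, so g^{ij} is diagonal with entries 1/g_{ii}: diag(1, 1/(r^2)).
g^{ij}:
  [1, 0]
  [0, 1/r^2]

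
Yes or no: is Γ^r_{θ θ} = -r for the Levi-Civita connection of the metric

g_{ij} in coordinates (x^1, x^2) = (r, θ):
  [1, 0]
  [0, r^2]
Γ^r_{θ θ} = (1/2) g^{rr} (∂_θ g_{rθ} + ∂_θ g_{rθ} - ∂_r g_{θθ}) = (1/2)(1)((0) + (0) - (2*r)) = -r
This equals the proposed value -r.
Yes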